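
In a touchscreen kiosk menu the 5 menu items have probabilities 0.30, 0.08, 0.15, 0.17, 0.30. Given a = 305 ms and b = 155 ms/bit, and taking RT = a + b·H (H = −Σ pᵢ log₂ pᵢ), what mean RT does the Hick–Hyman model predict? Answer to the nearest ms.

643 ms

Entropy contributions −pᵢ log₂ pᵢ: 0.5211, 0.2915, 0.4105, 0.4346, 0.5211; sum H = 2.1788 bits.
RT = a + bH = 305 + 155·2.1788 = 642.72 ms.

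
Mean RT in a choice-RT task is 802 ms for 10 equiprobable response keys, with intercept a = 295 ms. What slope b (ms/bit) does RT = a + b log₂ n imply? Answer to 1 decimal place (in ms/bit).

10 alternatives carry log₂ 10 = 3.3219 bits; the choice cost is 802 − 295 = 507 ms, so b = 507/3.3219 = 152.622 ms/bit.

152.6 ms/bit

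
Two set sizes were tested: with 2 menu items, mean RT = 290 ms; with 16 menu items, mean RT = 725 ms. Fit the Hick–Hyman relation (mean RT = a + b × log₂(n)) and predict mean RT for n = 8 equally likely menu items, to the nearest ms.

580 ms

Fit slope and intercept:
  b = (725 − 290) / (log₂ 16 − log₂ 2) = 435 / (4 − 1) = 145 ms/bit
  a = 290 − 145 × 1 = 145 ms
Then RT(8) = 145 + 145 × log₂ 8 = 145 + 145 × 3 ≈ 580.000 ms.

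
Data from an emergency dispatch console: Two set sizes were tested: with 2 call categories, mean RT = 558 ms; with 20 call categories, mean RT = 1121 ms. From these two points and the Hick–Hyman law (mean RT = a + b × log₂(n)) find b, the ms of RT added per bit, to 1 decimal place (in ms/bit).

169.5 ms/bit

Slope: b = (1121 − 558) / (log₂ 20 − log₂ 2) = 563/3.3219 = 169.480 ms/bit.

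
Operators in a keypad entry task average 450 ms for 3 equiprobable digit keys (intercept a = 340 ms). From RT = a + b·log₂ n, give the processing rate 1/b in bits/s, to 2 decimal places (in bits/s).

Choice component = 450 − 340 = 110 ms over log₂(3) = 1.5850 bits.
b = 110 / 1.5850 = 69.402 ms/bit, so 1/b = 14.409 bits/s.

14.41 bits/s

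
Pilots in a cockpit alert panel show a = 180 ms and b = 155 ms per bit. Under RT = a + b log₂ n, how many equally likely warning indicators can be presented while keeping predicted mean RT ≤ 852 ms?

20

155·log₂ n ≤ 852 − 180 = 672, giving log₂ n ≤ 4.3355 and n ≤ 20.189. The largest whole number is 20.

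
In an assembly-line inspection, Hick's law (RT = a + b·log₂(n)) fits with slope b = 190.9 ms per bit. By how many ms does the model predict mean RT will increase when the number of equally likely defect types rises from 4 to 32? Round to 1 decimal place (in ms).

572.7 ms

ΔRT = (a + b log₂ n₂) − (a + b log₂ n₁) = b·(log₂ n₂ − log₂ n₁).
log₂(32) − log₂(4) = log₂(32/4) = log₂(8) = 3.
ΔRT = 190.9 × 3.0000 = 572.700 ms.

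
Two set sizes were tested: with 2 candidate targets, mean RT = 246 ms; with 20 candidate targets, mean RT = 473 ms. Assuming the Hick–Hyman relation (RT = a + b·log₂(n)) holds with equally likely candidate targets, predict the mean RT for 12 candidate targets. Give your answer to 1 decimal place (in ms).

Fit slope and intercept:
  b = (473 − 246) / (log₂ 20 − log₂ 2) = 227 / (4.3219 − 1) = 68.334 ms/bit
  a = 246 − 68.334 × 1 = 177.666 ms
Then RT(12) = 177.666 + 68.334 × log₂ 12 = 177.666 + 68.334 × 3.5850 ≈ 422.640 ms.

422.6 ms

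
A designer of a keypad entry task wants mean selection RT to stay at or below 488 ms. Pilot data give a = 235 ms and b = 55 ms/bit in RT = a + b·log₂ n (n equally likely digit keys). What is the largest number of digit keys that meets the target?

24

Information budget: (488 − 235)/55 = 4.6000 bits, so n ≤ 2^4.6000 = 24.251 → at most 24.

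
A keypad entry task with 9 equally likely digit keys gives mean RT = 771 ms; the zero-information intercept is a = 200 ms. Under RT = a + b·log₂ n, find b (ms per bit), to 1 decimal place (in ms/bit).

180.1 ms/bit

log₂(9) = 3.1699 bits.
b = (RT − a)/log₂ n = (771 − 200) / 3.1699 = 180.130 ms/bit.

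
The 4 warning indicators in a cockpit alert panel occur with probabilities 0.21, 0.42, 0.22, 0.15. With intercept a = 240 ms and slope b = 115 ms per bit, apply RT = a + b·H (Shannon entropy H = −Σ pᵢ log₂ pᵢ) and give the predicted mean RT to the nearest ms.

Entropy contributions −pᵢ log₂ pᵢ: 0.4728, 0.5256, 0.4806, 0.4105; sum H = 1.8896 bits.
RT = a + bH = 240 + 115·1.8896 = 457.30 ms.

457 ms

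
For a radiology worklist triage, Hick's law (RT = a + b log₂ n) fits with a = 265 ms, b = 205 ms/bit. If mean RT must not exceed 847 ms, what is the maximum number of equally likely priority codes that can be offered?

Set 265 + 205·log₂ n ≤ 847 → log₂ n ≤ (847 − 265)/205 = 2.8390.
So n ≤ 2^2.8390 = 7.155; the largest integer n is 7.

7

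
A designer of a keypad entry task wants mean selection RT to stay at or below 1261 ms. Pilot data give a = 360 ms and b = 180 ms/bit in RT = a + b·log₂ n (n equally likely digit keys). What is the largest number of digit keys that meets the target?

32

Set 360 + 180·log₂ n ≤ 1261 → log₂ n ≤ (1261 − 360)/180 = 5.0056.
So n ≤ 2^5.0056 = 32.123; the largest integer n is 32.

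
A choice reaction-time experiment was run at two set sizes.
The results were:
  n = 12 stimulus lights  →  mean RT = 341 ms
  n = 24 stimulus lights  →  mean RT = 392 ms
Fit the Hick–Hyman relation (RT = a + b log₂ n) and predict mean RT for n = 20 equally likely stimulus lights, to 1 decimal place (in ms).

378.6 ms

Fit slope and intercept:
  b = (392 − 341) / (log₂ 24 − log₂ 12) = 51 / (4.5850 − 3.5850) = 51.000 ms/bit
  a = 341 − 51.000 × 3.5850 = 158.167 ms
Then RT(20) = 158.167 + 51.000 × log₂ 20 = 158.167 + 51.000 × 4.3219 ≈ 378.585 ms.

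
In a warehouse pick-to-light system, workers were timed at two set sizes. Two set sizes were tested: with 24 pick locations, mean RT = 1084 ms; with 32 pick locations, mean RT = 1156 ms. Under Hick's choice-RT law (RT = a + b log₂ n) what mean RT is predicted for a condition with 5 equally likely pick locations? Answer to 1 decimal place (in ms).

Fit slope and intercept:
  b = (1156 − 1084) / (log₂ 32 − log₂ 24) = 72 / (5 − 4.5850) = 173.478 ms/bit
  a = 1084 − 173.478 × 4.5850 = 288.608 ms
Then RT(5) = 288.608 + 173.478 × log₂ 5 = 288.608 + 173.478 × 2.3219 ≈ 691.413 ms.

691.4 ms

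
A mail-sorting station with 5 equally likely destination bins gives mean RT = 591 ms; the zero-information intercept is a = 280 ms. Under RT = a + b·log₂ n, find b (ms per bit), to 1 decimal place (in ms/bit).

133.9 ms/bit

b = (591 − 280) / log₂(5) = 311 / 2.3219 = 133.940 ms/bit.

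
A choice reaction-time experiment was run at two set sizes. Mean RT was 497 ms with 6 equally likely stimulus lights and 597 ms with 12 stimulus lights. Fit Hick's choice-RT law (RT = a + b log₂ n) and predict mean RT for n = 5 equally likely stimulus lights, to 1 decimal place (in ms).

Solve the two-equation system in a and b:
  b = (597 − 497) / (log₂ 12 − log₂ 6) = 100 / (3.5850 − 2.5850) = 100.000 ms/bit
  a = 497 − 100.000 × 2.5850 = 238.504 ms
Then RT(5) = 238.504 + 100.000 × log₂ 5 = 238.504 + 100.000 × 2.3219 ≈ 470.697 ms.

470.7 ms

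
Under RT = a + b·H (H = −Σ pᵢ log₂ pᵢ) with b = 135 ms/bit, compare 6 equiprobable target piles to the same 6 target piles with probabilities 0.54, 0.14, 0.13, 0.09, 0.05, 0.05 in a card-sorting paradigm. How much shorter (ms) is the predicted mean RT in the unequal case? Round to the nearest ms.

78 ms

Equiprobable entropy H₀ = log₂ 6 = 2.5850 bits.
Skewed entropy H = −Σ pᵢ log₂ pᵢ = 2.0046 bits.
ΔRT = b·(H₀ − H) = 135 × 0.5803 = 78.34 ms.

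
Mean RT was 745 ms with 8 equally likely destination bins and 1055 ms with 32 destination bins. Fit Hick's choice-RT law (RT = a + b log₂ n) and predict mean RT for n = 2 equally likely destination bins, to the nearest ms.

RT is linear in log₂ n, so two points fix the line:
  b = (1055 − 745) / (log₂ 32 − log₂ 8) = 310 / (5 − 3) = 155 ms/bit
  a = 745 − 155 × 3 = 280 ms
Then RT(2) = 280 + 155 × log₂ 2 = 280 + 155 × 1 ≈ 435.000 ms.

435 ms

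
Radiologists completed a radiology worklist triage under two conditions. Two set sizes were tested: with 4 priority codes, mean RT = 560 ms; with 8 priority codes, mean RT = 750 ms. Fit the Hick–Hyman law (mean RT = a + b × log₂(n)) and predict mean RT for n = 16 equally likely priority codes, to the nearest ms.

940 ms

Fit slope and intercept:
  b = (750 − 560) / (log₂ 8 − log₂ 4) = 190 / (3 − 2) = 190 ms/bit
  a = 560 − 190 × 2 = 180 ms
Then RT(16) = 180 + 190 × log₂ 16 = 180 + 190 × 4 ≈ 940.000 ms.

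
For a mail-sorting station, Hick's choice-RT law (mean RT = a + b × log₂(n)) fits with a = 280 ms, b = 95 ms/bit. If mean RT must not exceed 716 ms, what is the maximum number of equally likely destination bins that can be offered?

Set 280 + 95·log₂ n ≤ 716 → log₂ n ≤ (716 − 280)/95 = 4.5895.
So n ≤ 2^4.5895 = 24.075; the largest integer n is 24.

24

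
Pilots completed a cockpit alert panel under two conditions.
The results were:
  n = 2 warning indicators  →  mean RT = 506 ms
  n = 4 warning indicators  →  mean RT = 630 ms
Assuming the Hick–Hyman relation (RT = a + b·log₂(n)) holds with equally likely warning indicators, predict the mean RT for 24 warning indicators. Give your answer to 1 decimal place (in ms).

With log₂ n on the abscissa the relation is linear; from the two conditions:
  b = (630 − 506) / (log₂ 4 − log₂ 2) = 124 / (2 − 1) = 124.000 ms/bit
  a = 506 − 124.000 × 1 = 382.000 ms
Then RT(24) = 382.000 + 124.000 × log₂ 24 = 382.000 + 124.000 × 4.5850 ≈ 950.535 ms.

950.5 ms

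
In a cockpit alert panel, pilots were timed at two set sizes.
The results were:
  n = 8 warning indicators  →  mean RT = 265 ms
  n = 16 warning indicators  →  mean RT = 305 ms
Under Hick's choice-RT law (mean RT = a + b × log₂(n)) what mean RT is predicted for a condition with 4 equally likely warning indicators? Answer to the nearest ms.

RT is linear in log₂ n, so two points fix the line:
  b = (305 − 265) / (log₂ 16 − log₂ 8) = 40 / (4 − 3) = 40 ms/bit
  a = 265 − 40 × 3 = 145 ms
Then RT(4) = 145 + 40 × log₂ 4 = 145 + 40 × 2 ≈ 225.000 ms.

225 ms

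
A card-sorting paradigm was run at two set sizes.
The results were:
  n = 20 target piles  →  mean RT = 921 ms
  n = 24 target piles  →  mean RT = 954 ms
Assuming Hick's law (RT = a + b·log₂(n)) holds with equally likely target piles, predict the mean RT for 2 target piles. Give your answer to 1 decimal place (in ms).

Fit slope and intercept:
  b = (954 − 921) / (log₂ 24 − log₂ 20) = 33 / (4.5850 − 4.3219) = 125.459 ms/bit
  a = 921 − 125.459 × 4.3219 = 378.776 ms
Then RT(2) = 378.776 + 125.459 × log₂ 2 = 378.776 + 125.459 × 1 ≈ 504.235 ms.

504.2 ms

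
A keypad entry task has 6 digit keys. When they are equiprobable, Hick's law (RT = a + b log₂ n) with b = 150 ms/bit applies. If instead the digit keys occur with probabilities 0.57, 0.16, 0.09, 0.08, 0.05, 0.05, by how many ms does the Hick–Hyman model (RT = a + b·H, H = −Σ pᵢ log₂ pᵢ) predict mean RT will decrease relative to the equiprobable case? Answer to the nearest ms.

Equiprobable entropy H₀ = log₂ 6 = 2.5850 bits.
Skewed entropy H = −Σ pᵢ log₂ pᵢ = 1.9216 bits.
ΔRT = b·(H₀ − H) = 150 × 0.6633 = 99.50 ms.

100 ms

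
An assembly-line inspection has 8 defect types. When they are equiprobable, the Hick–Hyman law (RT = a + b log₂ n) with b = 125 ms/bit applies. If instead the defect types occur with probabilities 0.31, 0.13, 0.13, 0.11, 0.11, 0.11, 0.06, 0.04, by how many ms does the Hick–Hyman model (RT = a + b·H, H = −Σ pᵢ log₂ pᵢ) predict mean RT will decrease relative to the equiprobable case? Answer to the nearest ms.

29 ms

Equiprobable entropy H₀ = log₂ 8 = 3.0000 bits.
Skewed entropy H = −Σ pᵢ log₂ pᵢ = 2.7692 bits.
ΔRT = b·(H₀ − H) = 125 × 0.2308 = 28.85 ms.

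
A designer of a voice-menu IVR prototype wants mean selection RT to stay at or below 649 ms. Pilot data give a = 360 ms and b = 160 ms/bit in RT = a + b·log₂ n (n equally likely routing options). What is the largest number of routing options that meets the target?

160·log₂ n ≤ 649 − 360 = 289, giving log₂ n ≤ 1.8062 and n ≤ 3.497. The largest whole number is 3.

3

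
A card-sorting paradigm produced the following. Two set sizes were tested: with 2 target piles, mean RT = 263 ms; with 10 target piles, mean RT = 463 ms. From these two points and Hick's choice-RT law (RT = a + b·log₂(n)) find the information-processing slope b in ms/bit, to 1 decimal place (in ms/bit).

The slope on a log₂ axis is (463 − 263) / (3.3219 − 1) = 86.135 ms/bit.

86.1 ms/bit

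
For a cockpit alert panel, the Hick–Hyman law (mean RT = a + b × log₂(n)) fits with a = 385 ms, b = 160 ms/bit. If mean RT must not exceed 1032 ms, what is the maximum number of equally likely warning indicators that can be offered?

160·log₂ n ≤ 1032 − 385 = 647, giving log₂ n ≤ 4.0438 and n ≤ 16.493. The largest whole number is 16.

16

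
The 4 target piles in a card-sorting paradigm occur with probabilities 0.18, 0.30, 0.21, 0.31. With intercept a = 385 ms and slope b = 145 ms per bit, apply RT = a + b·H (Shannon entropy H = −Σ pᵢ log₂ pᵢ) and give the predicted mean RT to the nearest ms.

Entropy contributions −pᵢ log₂ pᵢ: 0.4453, 0.5211, 0.4728, 0.5238; sum H = 1.9630 bits.
RT = a + bH = 385 + 145·1.9630 = 669.64 ms.

670 ms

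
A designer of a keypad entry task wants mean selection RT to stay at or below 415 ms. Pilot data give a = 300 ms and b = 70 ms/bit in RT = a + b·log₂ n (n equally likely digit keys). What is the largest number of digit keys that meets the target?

Set 300 + 70·log₂ n ≤ 415 → log₂ n ≤ (415 − 300)/70 = 1.6429.
So n ≤ 2^1.6429 = 3.123; the largest integer n is 3.

3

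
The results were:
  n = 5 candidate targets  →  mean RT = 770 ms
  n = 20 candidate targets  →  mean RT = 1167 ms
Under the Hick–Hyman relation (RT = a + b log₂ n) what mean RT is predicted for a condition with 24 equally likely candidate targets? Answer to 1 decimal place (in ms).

1219.2 ms

With log₂ n on the abscissa the relation is linear; from the two conditions:
  b = (1167 − 770) / (log₂ 20 − log₂ 5) = 397 / (4.3219 − 2.3219) = 198.500 ms/bit
  a = 770 − 198.500 × 2.3219 = 309.097 ms
Then RT(24) = 309.097 + 198.500 × log₂ 24 = 309.097 + 198.500 × 4.5850 ≈ 1219.212 ms.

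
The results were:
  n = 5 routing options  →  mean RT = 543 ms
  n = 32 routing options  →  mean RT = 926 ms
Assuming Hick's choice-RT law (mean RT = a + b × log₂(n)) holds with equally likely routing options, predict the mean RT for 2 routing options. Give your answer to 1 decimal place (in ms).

Fit slope and intercept:
  b = (926 − 543) / (log₂ 32 − log₂ 5) = 383 / (5 − 2.3219) = 143.013 ms/bit
  a = 543 − 143.013 × 2.3219 = 210.933 ms
Then RT(2) = 210.933 + 143.013 × log₂ 2 = 210.933 + 143.013 × 1 ≈ 353.947 ms.

353.9 ms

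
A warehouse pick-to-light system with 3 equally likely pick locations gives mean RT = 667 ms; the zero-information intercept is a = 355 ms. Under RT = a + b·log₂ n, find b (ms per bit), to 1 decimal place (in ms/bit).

196.9 ms/bit

log₂(3) = 1.5850 bits.
b = (RT − a)/log₂ n = (667 − 355) / 1.5850 = 196.850 ms/bit.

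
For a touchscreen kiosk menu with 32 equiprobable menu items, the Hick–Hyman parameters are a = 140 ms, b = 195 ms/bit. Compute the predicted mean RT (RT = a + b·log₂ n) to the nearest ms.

1115 ms

log₂(32) = 5 bits, so RT = 140 + 195 × 5 ≈ 1115.000 ms.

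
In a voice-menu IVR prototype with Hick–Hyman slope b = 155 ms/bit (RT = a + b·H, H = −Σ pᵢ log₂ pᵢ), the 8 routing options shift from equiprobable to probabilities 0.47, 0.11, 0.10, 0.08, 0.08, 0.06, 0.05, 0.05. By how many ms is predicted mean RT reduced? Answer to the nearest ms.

85 ms

Equiprobable entropy H₀ = log₂ 8 = 3.0000 bits.
Skewed entropy H = −Σ pᵢ log₂ pᵢ = 2.4532 bits.
ΔRT = b·(H₀ − H) = 155 × 0.5468 = 84.76 ms.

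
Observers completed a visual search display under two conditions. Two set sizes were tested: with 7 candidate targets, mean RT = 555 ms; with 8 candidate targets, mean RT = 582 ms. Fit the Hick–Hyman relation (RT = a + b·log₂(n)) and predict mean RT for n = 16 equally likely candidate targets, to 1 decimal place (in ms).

Solve the two-equation system in a and b:
  b = (582 − 555) / (log₂ 8 − log₂ 7) = 27 / (3 − 2.8074) = 140.154 ms/bit
  a = 555 − 140.154 × 2.8074 = 161.538 ms
Then RT(16) = 161.538 + 140.154 × log₂ 16 = 161.538 + 140.154 × 4 ≈ 722.154 ms.

722.2 ms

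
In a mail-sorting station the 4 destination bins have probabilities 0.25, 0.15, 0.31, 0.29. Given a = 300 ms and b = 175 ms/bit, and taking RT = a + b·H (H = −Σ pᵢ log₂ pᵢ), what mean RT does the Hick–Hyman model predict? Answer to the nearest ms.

642 ms

Entropy contributions −pᵢ log₂ pᵢ: 0.5000, 0.4105, 0.5238, 0.5179; sum H = 1.9522 bits.
RT = a + bH = 300 + 175·1.9522 = 641.64 ms.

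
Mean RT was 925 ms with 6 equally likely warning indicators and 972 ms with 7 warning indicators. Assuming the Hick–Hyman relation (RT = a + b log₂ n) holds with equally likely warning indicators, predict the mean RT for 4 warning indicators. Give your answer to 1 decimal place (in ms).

801.4 ms

RT is linear in log₂ n, so two points fix the line:
  b = (972 − 925) / (log₂ 7 − log₂ 6) = 47 / (2.8074 − 2.5850) = 211.338 ms/bit
  a = 925 − 211.338 × 2.5850 = 378.699 ms
Then RT(4) = 378.699 + 211.338 × log₂ 4 = 378.699 + 211.338 × 2 ≈ 801.375 ms.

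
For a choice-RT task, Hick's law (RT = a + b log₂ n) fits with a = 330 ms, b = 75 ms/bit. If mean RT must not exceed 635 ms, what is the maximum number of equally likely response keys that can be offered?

Set 330 + 75·log₂ n ≤ 635 → log₂ n ≤ (635 − 330)/75 = 4.0667.
So n ≤ 2^4.0667 = 16.757; the largest integer n is 16.

16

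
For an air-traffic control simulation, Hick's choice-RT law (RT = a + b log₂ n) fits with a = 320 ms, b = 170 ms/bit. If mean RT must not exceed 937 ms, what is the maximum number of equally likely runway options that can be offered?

12

Information budget: (937 − 320)/170 = 3.6294 bits, so n ≤ 2^3.6294 = 12.375 → at most 12.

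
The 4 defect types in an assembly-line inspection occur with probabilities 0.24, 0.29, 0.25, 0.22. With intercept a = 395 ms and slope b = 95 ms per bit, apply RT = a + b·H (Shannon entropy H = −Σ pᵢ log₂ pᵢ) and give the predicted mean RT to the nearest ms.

Entropy contributions −pᵢ log₂ pᵢ: 0.4941, 0.5179, 0.5000, 0.4806; sum H = 1.9926 bits.
RT = a + bH = 395 + 95·1.9926 = 584.30 ms.

584 ms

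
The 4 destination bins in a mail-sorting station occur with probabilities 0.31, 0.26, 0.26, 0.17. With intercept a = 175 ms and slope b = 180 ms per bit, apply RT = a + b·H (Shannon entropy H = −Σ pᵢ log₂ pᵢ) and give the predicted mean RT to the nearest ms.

529 ms

H = 0.31·log₂(1/0.31) + 0.26·log₂(1/0.26) + 0.26·log₂(1/0.26) + 0.17·log₂(1/0.17) = 1.9690 bits.
RT = 175 + 180 × 1.9690 = 529.41 ms.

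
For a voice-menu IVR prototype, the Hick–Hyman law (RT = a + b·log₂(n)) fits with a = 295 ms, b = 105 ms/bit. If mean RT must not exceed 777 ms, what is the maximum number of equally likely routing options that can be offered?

Information budget: (777 − 295)/105 = 4.5905 bits, so n ≤ 2^4.5905 = 24.092 → at most 24.

24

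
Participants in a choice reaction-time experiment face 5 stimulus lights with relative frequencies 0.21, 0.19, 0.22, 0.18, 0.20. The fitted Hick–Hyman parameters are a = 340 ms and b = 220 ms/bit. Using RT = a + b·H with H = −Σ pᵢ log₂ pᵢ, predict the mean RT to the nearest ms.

850 ms

H = 0.21·log₂(1/0.21) + 0.19·log₂(1/0.19) + 0.22·log₂(1/0.22) + 0.18·log₂(1/0.18) + 0.20·log₂(1/0.20) = 2.3183 bits.
RT = 340 + 220 × 2.3183 = 850.03 ms.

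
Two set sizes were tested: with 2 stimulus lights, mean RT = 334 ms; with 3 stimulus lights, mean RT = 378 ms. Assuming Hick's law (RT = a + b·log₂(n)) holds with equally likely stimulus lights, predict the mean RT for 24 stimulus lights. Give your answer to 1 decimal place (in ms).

603.7 ms

RT is linear in log₂ n, so two points fix the line:
  b = (378 − 334) / (log₂ 3 − log₂ 2) = 44 / (1.5850 − 1) = 75.218 ms/bit
  a = 334 − 75.218 × 1 = 258.782 ms
Then RT(24) = 258.782 + 75.218 × log₂ 24 = 258.782 + 75.218 × 4.5850 ≈ 603.655 ms.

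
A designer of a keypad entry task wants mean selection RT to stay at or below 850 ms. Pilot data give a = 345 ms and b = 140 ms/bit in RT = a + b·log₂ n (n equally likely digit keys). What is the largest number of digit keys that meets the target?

12

140·log₂ n ≤ 850 − 345 = 505, giving log₂ n ≤ 3.6071 and n ≤ 12.186. The largest whole number is 12.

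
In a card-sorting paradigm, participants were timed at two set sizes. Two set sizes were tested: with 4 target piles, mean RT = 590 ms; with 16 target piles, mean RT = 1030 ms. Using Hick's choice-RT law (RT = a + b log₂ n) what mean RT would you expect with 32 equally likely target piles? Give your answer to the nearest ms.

1250 ms

With log₂ n on the abscissa the relation is linear; from the two conditions:
  b = (1030 − 590) / (log₂ 16 − log₂ 4) = 440 / (4 − 2) = 220 ms/bit
  a = 590 − 220 × 2 = 150 ms
Then RT(32) = 150 + 220 × log₂ 32 = 150 + 220 × 5 ≈ 1250.000 ms.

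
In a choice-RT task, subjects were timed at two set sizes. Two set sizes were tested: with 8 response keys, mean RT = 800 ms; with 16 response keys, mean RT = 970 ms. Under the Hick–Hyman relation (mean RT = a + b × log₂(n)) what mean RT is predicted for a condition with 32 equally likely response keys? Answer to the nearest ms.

Solve the two-equation system in a and b:
  b = (970 − 800) / (log₂ 16 − log₂ 8) = 170 / (4 − 3) = 170 ms/bit
  a = 800 − 170 × 3 = 290 ms
Then RT(32) = 290 + 170 × log₂ 32 = 290 + 170 × 5 ≈ 1140.000 ms.

1140 ms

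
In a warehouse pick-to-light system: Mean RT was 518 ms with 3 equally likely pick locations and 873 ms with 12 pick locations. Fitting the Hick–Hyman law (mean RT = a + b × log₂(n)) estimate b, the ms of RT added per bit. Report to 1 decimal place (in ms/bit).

177.5 ms/bit

Slope: b = (873 − 518) / (log₂ 12 − log₂ 3) = 355/2.0000 = 177.500 ms/bit.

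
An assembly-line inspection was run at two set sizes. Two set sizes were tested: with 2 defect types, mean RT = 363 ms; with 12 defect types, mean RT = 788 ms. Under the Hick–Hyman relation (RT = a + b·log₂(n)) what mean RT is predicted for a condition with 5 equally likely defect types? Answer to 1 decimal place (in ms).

With log₂ n on the abscissa the relation is linear; from the two conditions:
  b = (788 − 363) / (log₂ 12 − log₂ 2) = 425 / (3.5850 − 1) = 164.412 ms/bit
  a = 363 − 164.412 × 1 = 198.588 ms
Then RT(5) = 198.588 + 164.412 × log₂ 5 = 198.588 + 164.412 × 2.3219 ≈ 580.341 ms.

580.3 ms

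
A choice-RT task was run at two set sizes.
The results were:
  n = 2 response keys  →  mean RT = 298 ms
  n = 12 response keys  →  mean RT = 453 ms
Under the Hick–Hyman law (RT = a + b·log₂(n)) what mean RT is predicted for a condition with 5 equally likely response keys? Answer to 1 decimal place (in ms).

377.3 ms

Solve the two-equation system in a and b:
  b = (453 − 298) / (log₂ 12 − log₂ 2) = 155 / (3.5850 − 1) = 59.962 ms/bit
  a = 298 − 59.962 × 1 = 238.038 ms
Then RT(5) = 238.038 + 59.962 × log₂ 5 = 238.038 + 59.962 × 2.3219 ≈ 377.266 ms.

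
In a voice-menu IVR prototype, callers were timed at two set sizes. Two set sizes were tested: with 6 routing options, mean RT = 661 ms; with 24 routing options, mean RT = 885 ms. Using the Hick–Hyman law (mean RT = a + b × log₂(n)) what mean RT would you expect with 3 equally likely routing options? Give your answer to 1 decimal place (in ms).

549.0 ms

RT is linear in log₂ n, so two points fix the line:
  b = (885 − 661) / (log₂ 24 − log₂ 6) = 224 / (4.5850 − 2.5850) = 112.000 ms/bit
  a = 661 − 112.000 × 2.5850 = 371.484 ms
Then RT(3) = 371.484 + 112.000 × log₂ 3 = 371.484 + 112.000 × 1.5850 ≈ 549.000 ms.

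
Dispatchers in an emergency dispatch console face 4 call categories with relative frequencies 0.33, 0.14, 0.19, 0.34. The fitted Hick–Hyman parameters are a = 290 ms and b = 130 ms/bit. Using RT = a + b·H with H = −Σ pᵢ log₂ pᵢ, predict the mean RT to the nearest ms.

538 ms

H = 0.33·log₂(1/0.33) + 0.14·log₂(1/0.14) + 0.19·log₂(1/0.19) + 0.34·log₂(1/0.34) = 1.9093 bits.
RT = 290 + 130 × 1.9093 = 538.21 ms.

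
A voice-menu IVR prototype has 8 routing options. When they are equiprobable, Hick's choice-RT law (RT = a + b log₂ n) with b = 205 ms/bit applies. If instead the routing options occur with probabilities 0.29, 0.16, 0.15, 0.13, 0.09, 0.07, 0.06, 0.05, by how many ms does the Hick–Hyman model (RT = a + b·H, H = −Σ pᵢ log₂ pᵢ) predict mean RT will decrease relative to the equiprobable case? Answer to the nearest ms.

Equiprobable entropy H₀ = log₂ 8 = 3.0000 bits.
Skewed entropy H = −Σ pᵢ log₂ pᵢ = 2.7749 bits.
ΔRT = b·(H₀ − H) = 205 × 0.2251 = 46.14 ms.

46 ms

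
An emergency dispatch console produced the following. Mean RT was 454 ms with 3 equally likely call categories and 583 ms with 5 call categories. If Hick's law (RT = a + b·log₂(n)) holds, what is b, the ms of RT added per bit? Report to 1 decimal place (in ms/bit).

175.0 ms/bit

b = (RT₂ − RT₁)/(log₂ n₂ − log₂ n₁) = (583 − 454)/(2.3219 − 1.5850) = 175.042 ms/bit.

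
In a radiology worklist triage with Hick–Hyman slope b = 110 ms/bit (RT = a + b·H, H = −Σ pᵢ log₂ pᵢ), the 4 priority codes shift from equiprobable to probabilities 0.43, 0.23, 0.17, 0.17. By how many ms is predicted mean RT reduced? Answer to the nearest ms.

13 ms

Equiprobable entropy H₀ = log₂ 4 = 2.0000 bits.
Skewed entropy H = −Σ pᵢ log₂ pᵢ = 1.8804 bits.
ΔRT = b·(H₀ − H) = 110 × 0.1196 = 13.16 ms.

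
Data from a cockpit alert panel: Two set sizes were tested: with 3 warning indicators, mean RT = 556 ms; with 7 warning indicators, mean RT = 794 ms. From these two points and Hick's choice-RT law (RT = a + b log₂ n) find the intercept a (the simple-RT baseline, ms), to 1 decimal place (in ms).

The slope on a log₂ axis is (794 − 556) / (2.8074 − 1.5850) = 194.700 ms/bit.
a = RT₁ − b·log₂ n₁ = 556 − 194.700 × 1.5850 = 247.408 ms.

247.4 ms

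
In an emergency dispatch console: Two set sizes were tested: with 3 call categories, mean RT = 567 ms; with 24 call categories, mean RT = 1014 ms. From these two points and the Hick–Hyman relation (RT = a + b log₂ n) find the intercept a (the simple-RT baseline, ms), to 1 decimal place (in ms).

330.8 ms

Slope: b = (1014 − 567) / (log₂ 24 − log₂ 3) = 447/3.0000 = 149.000 ms/bit.
a = RT₁ − b·log₂ n₁ = 567 − 149.000 × 1.5850 = 330.841 ms.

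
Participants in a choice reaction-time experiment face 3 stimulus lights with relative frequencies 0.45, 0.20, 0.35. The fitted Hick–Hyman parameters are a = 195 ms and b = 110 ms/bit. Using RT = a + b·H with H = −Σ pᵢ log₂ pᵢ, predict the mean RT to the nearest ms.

361 ms

H = 0.45·log₂(1/0.45) + 0.20·log₂(1/0.20) + 0.35·log₂(1/0.35) = 1.5129 bits.
RT = 195 + 110 × 1.5129 = 361.42 ms.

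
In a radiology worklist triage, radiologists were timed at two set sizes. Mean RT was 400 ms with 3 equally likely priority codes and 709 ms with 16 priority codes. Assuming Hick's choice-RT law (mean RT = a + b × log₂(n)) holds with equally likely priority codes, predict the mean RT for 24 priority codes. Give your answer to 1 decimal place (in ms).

783.8 ms

Fit slope and intercept:
  b = (709 − 400) / (log₂ 16 − log₂ 3) = 309 / (4 − 1.5850) = 127.948 ms/bit
  a = 400 − 127.948 × 1.5850 = 197.207 ms
Then RT(24) = 197.207 + 127.948 × log₂ 24 = 197.207 + 127.948 × 4.5850 ≈ 783.845 ms.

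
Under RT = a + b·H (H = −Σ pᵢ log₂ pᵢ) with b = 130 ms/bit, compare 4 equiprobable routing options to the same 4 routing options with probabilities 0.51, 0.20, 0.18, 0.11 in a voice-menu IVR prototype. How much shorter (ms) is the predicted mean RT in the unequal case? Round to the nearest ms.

The RT saving is b·ΔH. Equiprobable H₀ = log₂(4) = 2.0000 bits; with the given probabilities H = 1.7554 bits.
b·(H₀ − H) = 130 × (2.0000 − 1.7554) = 31.80 ms.

32 ms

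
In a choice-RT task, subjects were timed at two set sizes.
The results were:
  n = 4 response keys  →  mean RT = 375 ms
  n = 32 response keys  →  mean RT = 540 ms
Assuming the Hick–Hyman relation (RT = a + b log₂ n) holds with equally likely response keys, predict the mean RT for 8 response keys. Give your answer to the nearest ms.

Solve the two-equation system in a and b:
  b = (540 − 375) / (log₂ 32 − log₂ 4) = 165 / (5 − 2) = 55 ms/bit
  a = 375 − 55 × 2 = 265 ms
Then RT(8) = 265 + 55 × log₂ 8 = 265 + 55 × 3 ≈ 430.000 ms.

430 ms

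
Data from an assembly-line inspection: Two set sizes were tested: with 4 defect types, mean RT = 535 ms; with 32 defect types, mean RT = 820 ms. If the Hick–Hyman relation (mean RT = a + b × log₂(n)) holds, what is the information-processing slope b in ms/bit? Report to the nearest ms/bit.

95 ms/bit

The slope on a log₂ axis is (820 − 535) / (5 − 2) = 95 ms/bit.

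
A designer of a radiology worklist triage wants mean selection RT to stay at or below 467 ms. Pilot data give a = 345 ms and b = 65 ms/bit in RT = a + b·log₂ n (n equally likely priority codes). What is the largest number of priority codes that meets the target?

Information budget: (467 − 345)/65 = 1.8769 bits, so n ≤ 2^1.8769 = 3.673 → at most 3.

3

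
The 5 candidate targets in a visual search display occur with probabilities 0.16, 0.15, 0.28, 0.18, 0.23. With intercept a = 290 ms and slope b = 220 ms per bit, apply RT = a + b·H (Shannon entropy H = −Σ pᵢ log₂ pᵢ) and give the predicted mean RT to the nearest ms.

792 ms

H = 0.16·log₂(1/0.16) + 0.15·log₂(1/0.15) + 0.28·log₂(1/0.28) + 0.18·log₂(1/0.18) + 0.23·log₂(1/0.23) = 2.2808 bits.
RT = 290 + 220 × 2.2808 = 791.77 ms.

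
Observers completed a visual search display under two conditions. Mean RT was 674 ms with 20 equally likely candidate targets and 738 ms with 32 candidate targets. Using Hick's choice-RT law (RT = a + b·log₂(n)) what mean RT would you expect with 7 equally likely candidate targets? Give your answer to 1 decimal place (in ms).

RT is linear in log₂ n, so two points fix the line:
  b = (738 − 674) / (log₂ 32 − log₂ 20) = 64 / (5 − 4.3219) = 94.385 ms/bit
  a = 674 − 94.385 × 4.3219 = 266.074 ms
Then RT(7) = 266.074 + 94.385 × log₂ 7 = 266.074 + 94.385 × 2.8074 ≈ 531.047 ms.

531.0 ms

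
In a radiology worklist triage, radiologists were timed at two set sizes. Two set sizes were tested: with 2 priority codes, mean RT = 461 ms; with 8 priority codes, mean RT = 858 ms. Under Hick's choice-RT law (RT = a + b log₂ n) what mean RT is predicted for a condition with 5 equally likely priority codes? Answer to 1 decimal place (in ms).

RT is linear in log₂ n, so two points fix the line:
  b = (858 − 461) / (log₂ 8 − log₂ 2) = 397 / (3 − 1) = 198.500 ms/bit
  a = 461 − 198.500 × 1 = 262.500 ms
Then RT(5) = 262.500 + 198.500 × log₂ 5 = 262.500 + 198.500 × 2.3219 ≈ 723.403 ms.

723.4 ms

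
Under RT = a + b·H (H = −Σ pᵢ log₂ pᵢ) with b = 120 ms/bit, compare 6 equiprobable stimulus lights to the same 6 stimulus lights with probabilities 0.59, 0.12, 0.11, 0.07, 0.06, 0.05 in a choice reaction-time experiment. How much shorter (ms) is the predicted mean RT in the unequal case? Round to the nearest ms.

83 ms

The RT saving is b·ΔH. Equiprobable H₀ = log₂(6) = 2.5850 bits; with the given probabilities H = 1.8947 bits.
b·(H₀ − H) = 120 × (2.5850 − 1.8947) = 82.84 ms.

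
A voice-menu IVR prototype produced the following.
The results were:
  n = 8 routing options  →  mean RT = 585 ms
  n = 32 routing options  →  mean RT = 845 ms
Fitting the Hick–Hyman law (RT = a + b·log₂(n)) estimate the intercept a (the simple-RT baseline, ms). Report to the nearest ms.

195 ms

b = (RT₂ − RT₁)/(log₂ n₂ − log₂ n₁) = (845 − 585)/(5 − 3) = 130 ms/bit.
a = RT₁ − b·log₂ n₁ = 585 − 130 × 3 = 195.000 ms.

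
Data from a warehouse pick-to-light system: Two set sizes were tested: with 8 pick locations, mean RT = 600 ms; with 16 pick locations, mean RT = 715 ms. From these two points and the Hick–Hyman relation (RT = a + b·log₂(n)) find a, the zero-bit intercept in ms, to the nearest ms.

The slope on a log₂ axis is (715 − 600) / (4 − 3) = 115 ms/bit.
Intercept: a = 600 − 115·log₂(8) = 255.000 ms.

255 ms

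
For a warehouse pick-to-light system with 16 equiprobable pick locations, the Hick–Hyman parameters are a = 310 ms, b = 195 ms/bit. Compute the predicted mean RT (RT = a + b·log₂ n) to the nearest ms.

1090 ms

log₂(16) = 4 bits, so RT = 310 + 195 × 4 ≈ 1090.000 ms.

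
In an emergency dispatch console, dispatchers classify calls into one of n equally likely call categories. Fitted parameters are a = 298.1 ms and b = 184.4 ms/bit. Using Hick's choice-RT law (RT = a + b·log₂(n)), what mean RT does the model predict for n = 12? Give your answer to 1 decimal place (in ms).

959.2 ms

log₂(12) = 3.5850 bits, so RT = 298.1 + 184.4 × 3.5850 ≈ 959.167 ms.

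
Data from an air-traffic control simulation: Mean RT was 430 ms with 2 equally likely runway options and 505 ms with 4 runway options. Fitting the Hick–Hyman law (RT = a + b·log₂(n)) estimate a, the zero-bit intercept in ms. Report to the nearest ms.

The slope on a log₂ axis is (505 − 430) / (2 − 1) = 75 ms/bit.
Intercept: a = 430 − 75·log₂(2) = 355.000 ms.

355 ms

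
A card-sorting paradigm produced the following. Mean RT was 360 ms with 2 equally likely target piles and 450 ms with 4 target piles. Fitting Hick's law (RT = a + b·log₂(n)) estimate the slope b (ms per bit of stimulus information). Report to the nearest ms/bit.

The slope on a log₂ axis is (450 − 360) / (2 − 1) = 90 ms/bit.

90 ms/bit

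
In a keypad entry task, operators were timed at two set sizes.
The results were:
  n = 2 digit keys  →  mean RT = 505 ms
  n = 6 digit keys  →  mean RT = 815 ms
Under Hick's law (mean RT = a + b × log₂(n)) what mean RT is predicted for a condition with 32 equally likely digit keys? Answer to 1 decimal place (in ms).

Solve the two-equation system in a and b:
  b = (815 − 505) / (log₂ 6 − log₂ 2) = 310 / (2.5850 − 1) = 195.588 ms/bit
  a = 505 − 195.588 × 1 = 309.412 ms
Then RT(32) = 309.412 + 195.588 × log₂ 32 = 309.412 + 195.588 × 5 ≈ 1287.353 ms.

1287.4 ms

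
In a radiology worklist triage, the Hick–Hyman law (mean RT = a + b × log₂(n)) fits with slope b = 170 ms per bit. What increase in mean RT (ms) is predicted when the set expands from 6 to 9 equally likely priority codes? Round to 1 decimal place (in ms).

99.4 ms

Only the slope matters, since a is common to both: ΔRT = b·log₂(n₂/n₁).
log₂(9) − log₂(6) = 3.1699 − 2.5850 = 0.5850.
ΔRT = 170 × 0.5850 = 99.444 ms.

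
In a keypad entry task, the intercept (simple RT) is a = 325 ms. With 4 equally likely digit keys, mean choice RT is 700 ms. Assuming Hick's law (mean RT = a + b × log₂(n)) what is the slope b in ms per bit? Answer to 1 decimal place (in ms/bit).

4 alternatives carry log₂ 4 = 2 bits; the choice cost is 700 − 325 = 375 ms, so b = 375/2 = 187.500 ms/bit.

187.5 ms/bit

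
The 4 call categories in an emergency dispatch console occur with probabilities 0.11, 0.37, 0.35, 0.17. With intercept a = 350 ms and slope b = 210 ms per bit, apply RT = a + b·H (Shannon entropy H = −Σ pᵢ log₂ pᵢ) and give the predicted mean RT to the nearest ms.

738 ms

Entropy contributions −pᵢ log₂ pᵢ: 0.3503, 0.5307, 0.5301, 0.4346; sum H = 1.8457 bits.
RT = a + bH = 350 + 210·1.8457 = 737.60 ms.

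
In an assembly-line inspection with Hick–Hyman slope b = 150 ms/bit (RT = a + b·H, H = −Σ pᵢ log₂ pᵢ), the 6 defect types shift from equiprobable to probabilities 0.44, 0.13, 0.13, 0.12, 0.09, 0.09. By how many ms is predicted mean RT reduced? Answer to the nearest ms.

The RT saving is b·ΔH. Equiprobable H₀ = log₂(6) = 2.5850 bits; with the given probabilities H = 2.2788 bits.
b·(H₀ − H) = 150 × (2.5850 − 2.2788) = 45.92 ms.

46 ms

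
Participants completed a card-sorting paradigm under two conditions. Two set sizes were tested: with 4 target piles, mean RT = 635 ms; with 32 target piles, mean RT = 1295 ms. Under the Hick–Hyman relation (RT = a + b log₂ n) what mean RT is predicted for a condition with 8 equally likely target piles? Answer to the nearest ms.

855 ms

Fit slope and intercept:
  b = (1295 − 635) / (log₂ 32 − log₂ 4) = 660 / (5 − 2) = 220 ms/bit
  a = 635 − 220 × 2 = 195 ms
Then RT(8) = 195 + 220 × log₂ 8 = 195 + 220 × 3 ≈ 855.000 ms.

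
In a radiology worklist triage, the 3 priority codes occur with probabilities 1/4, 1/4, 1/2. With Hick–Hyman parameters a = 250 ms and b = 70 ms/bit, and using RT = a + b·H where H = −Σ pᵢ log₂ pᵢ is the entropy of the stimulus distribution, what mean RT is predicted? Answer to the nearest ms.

Each term −pᵢ log₂ pᵢ: 0.25·2 + 0.25·2 + 0.5·1; summed, H = 1.500 bits.
Mean RT = a + bH = 250 + 70·1.500 = 355.00 ms.

355 ms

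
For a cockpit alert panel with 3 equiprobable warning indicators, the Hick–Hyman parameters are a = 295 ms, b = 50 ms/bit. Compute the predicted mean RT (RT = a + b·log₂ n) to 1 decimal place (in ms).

log₂(3) = 1.5850 bits, so RT = 295 + 50 × 1.5850 ≈ 374.248 ms.

374.2 ms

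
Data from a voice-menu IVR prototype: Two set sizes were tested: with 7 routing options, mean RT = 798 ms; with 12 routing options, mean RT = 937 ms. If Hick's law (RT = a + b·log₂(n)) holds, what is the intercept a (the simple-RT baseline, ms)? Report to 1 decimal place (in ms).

296.2 ms

b = (RT₂ − RT₁)/(log₂ n₂ − log₂ n₁) = (937 − 798)/(3.5850 − 2.8074) = 178.753 ms/bit.
a = RT₁ − b·log₂ n₁ = 798 − 178.753 × 2.8074 = 296.176 ms.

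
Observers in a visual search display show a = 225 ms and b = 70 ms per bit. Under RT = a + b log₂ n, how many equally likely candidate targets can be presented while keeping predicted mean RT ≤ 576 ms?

Set 225 + 70·log₂ n ≤ 576 → log₂ n ≤ (576 − 225)/70 = 5.0143.
So n ≤ 2^5.0143 = 32.318; the largest integer n is 32.

32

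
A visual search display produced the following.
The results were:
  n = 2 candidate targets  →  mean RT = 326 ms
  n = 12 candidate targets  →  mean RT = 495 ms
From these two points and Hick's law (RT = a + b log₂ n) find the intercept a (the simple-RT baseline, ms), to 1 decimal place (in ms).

260.6 ms

The slope on a log₂ axis is (495 − 326) / (3.5850 − 1) = 65.378 ms/bit.
a = RT₁ − b·log₂ n₁ = 326 − 65.378 × 1 = 260.622 ms.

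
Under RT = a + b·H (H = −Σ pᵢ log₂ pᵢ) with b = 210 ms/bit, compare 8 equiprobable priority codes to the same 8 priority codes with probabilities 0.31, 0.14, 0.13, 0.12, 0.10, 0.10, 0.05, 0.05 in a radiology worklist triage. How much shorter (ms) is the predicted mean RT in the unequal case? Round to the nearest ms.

The RT saving is b·ΔH. Equiprobable H₀ = log₂(8) = 3.0000 bits; with the given probabilities H = 2.7672 bits.
b·(H₀ − H) = 210 × (3.0000 − 2.7672) = 48.89 ms.

49 ms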